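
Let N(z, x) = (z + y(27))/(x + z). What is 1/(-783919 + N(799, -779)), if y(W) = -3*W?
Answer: -10/7838831 ≈ -1.2757e-6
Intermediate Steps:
N(z, x) = (-81 + z)/(x + z) (N(z, x) = (z - 3*27)/(x + z) = (z - 81)/(x + z) = (-81 + z)/(x + z))
1/(-783919 + N(799, -779)) = 1/(-783919 + (-81 + 799)/(-779 + 799)) = 1/(-783919 + 718/20) = 1/(-783919 + (1/20)*718) = 1/(-783919 + 359/10) = 1/(-7838831/10) = -10/7838831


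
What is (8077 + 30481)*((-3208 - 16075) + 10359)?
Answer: -344091592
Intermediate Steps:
(8077 + 30481)*((-3208 - 16075) + 10359) = 38558*(-19283 + 10359) = 38558*(-8924) = -344091592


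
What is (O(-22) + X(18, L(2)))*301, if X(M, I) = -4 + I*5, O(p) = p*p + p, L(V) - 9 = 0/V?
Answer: 151403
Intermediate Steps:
L(V) = 9 (L(V) = 9 + 0/V = 9 + 0 = 9)
O(p) = p + p**2 (O(p) = p**2 + p = p + p**2)
X(M, I) = -4 + 5*I
(O(-22) + X(18, L(2)))*301 = (-22*(1 - 22) + (-4 + 5*9))*301 = (-22*(-21) + (-4 + 45))*301 = (462 + 41)*301 = 503*301 = 151403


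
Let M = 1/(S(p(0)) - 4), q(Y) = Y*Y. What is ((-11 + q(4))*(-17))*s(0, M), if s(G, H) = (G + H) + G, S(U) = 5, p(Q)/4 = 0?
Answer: -85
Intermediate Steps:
p(Q) = 0 (p(Q) = 4*0 = 0)
q(Y) = Y²
M = 1 (M = 1/(5 - 4) = 1/1 = 1)
s(G, H) = H + 2*G
((-11 + q(4))*(-17))*s(0, M) = ((-11 + 4²)*(-17))*(1 + 2*0) = ((-11 + 16)*(-17))*(1 + 0) = (5*(-17))*1 = -85*1 = -85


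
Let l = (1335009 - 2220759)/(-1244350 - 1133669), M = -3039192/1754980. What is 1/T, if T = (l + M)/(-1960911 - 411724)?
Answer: 825158121228489475/472731898804 ≈ 1.7455e+6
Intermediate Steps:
M = -759798/438745 (M = -3039192*1/1754980 = -759798/438745 ≈ -1.7318)
l = 295250/792673 (l = -885750/(-2378019) = -885750*(-1/2378019) = 295250/792673 ≈ 0.37247)
T = 472731898804/825158121228489475 (T = (295250/792673 - 759798/438745)/(-1960911 - 411724) = -472731898804/347781315385/(-2372635) = -472731898804/347781315385*(-1/2372635) = 472731898804/825158121228489475 ≈ 5.7290e-7)
1/T = 1/(472731898804/825158121228489475) = 825158121228489475/472731898804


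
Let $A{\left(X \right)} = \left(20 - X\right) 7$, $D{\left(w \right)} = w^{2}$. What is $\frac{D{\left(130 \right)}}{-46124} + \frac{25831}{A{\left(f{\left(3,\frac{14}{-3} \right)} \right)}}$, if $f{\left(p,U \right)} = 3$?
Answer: $\frac{22873422}{105553} \approx 216.7$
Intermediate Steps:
$A{\left(X \right)} = 140 - 7 X$
$\frac{D{\left(130 \right)}}{-46124} + \frac{25831}{A{\left(f{\left(3,\frac{14}{-3} \right)} \right)}} = \frac{130^{2}}{-46124} + \frac{25831}{140 - 21} = 16900 \left(- \frac{1}{46124}\right) + \frac{25831}{140 - 21} = - \frac{325}{887} + \frac{25831}{119} = \frac{22873422}{105553}$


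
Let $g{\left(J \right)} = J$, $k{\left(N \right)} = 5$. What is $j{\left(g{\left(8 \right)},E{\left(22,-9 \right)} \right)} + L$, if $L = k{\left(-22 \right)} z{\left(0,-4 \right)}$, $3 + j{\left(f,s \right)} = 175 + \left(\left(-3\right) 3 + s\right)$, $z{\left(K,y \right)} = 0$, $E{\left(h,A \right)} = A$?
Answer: $154$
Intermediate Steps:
$j{\left(f,s \right)} = 163 + s$ ($j{\left(f,s \right)} = -3 + \left(175 + \left(\left(-3\right) 3 + s\right)\right) = -3 + \left(175 + \left(-9 + s\right)\right) = -3 + \left(166 + s\right) = 163 + s$)
$L = 0$ ($L = 5 \cdot 0 = 0$)
$j{\left(g{\left(8 \right)},E{\left(22,-9 \right)} \right)} + L = \left(163 - 9\right) + 0 = 154 + 0 = 154$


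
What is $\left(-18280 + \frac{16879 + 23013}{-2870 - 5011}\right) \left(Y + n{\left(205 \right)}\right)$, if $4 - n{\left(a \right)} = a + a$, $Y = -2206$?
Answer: $\frac{376401142064}{7881} \approx 4.7761 \cdot 10^{7}$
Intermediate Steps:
$n{\left(a \right)} = 4 - 2 a$ ($n{\left(a \right)} = 4 - \left(a + a\right) = 4 - 2 a$)
$\left(-18280 + \frac{16879 + 23013}{-2870 - 5011}\right) \left(Y + n{\left(205 \right)}\right) = \left(-18280 + \frac{16879 + 23013}{-2870 - 5011}\right) \left(-2206 + \left(4 - 410\right)\right) = \left(-18280 + \frac{39892}{-7881}\right) \left(-2206 + \left(4 - 410\right)\right) = \left(-18280 + 39892 \left(- \frac{1}{7881}\right)\right) \left(-2206 - 406\right) = \left(-18280 - \frac{39892}{7881}\right) \left(-2612\right) = \left(- \frac{144104572}{7881}\right) \left(-2612\right) = \frac{376401142064}{7881}$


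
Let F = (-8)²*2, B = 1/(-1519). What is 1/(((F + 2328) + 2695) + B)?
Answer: 1519/7824368 ≈ 0.00019414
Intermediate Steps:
B = -1/1519 ≈ -0.00065833
F = 128 (F = 64*2 = 128)
1/(((F + 2328) + 2695) + B) = 1/(((128 + 2328) + 2695) - 1/1519) = 1/((2456 + 2695) - 1/1519) = 1/(5151 - 1/1519) = 1/(7824368/1519) = 1519/7824368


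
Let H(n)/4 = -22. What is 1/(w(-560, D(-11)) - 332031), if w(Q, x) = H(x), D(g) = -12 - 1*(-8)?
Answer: -1/332119 ≈ -3.0110e-6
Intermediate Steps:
H(n) = -88 (H(n) = 4*(-22) = -88)
D(g) = -4 (D(g) = -12 + 8 = -4)
w(Q, x) = -88
1/(w(-560, D(-11)) - 332031) = 1/(-88 - 332031) = 1/(-332119) = -1/332119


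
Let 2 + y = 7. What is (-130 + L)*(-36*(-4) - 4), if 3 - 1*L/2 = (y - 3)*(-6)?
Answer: -14000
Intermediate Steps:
y = 5 (y = -2 + 7 = 5)
L = 30 (L = 6 - 2*(5 - 3)*(-6) = 6 - 4*(-6) = 6 - 2*(-12) = 6 + 24 = 30)
(-130 + L)*(-36*(-4) - 4) = (-130 + 30)*(-36*(-4) - 4) = -100*(-6*(-24) - 4) = -100*(144 - 4) = -100*140 = -14000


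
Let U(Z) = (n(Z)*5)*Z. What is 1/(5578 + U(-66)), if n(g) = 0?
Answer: 1/5578 ≈ 0.00017928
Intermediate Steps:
U(Z) = 0 (U(Z) = (0*5)*Z = 0*Z = 0)
1/(5578 + U(-66)) = 1/(5578 + 0) = 1/5578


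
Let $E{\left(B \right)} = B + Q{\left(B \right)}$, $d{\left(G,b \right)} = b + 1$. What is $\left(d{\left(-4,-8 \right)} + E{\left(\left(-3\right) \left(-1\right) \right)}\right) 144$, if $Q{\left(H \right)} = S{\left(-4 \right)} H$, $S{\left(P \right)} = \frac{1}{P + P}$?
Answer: $-630$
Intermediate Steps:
$S{\left(P \right)} = \frac{1}{2 P}$
$Q{\left(H \right)} = - \frac{H}{8}$ ($Q{\left(H \right)} = \frac{1}{2 \left(-4\right)} H = \frac{1}{2} \left(- \frac{1}{4}\right) H = - \frac{H}{8}$)
$d{\left(G,b \right)} = 1 + b$
$E{\left(B \right)} = \frac{7 B}{8}$ ($E{\left(B \right)} = B - \frac{B}{8} = \frac{7 B}{8}$)
$\left(d{\left(-4,-8 \right)} + E{\left(\left(-3\right) \left(-1\right) \right)}\right) 144 = \left(\left(1 - 8\right) + \frac{7 \left(\left(-3\right) \left(-1\right)\right)}{8}\right) 144 = \left(-7 + \frac{7}{8} \cdot 3\right) 144 = \left(-7 + \frac{21}{8}\right) 144 = \left(- \frac{35}{8}\right) 144 = -630$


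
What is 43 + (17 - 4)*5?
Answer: 108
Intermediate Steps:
43 + (17 - 4)*5 = 43 + 13*5 = 43 + 65 = 108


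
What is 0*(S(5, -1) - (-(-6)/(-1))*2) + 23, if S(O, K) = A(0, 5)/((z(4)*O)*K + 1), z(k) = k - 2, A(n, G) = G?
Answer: 23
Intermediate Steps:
z(k) = -2 + k
S(O, K) = 5/(1 + 2*K*O) (S(O, K) = 5/(((-2 + 4)*O)*K + 1) = 5/((2*O)*K + 1) = 5/(2*K*O + 1) = 5/(1 + 2*K*O))
0*(S(5, -1) - (-(-6)/(-1))*2) + 23 = 0*(5/(1 + 2*(-1)*5) - (-(-6)/(-1))*2) + 23 = 0*(5/(1 - 10) - (-(-6)*(-1))*2) + 23 = 0*(5/(-9) - (-3*2)*2) + 23 = 0*(5*(-1/9) - (-6)*2) + 23 = 0*(-5/9 - 1*(-12)) + 23 = 0*(-5/9 + 12) + 23 = 0*(103/9) + 23 = 0 + 23 = 23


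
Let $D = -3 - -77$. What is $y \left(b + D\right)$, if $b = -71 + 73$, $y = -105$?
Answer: $-7980$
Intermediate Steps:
$D = 74$ ($D = -3 + 77 = 74$)
$b = 2$
$y \left(b + D\right) = - 105 \left(2 + 74\right) = \left(-105\right) 76 = -7980$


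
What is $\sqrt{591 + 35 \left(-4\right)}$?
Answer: $\sqrt{451} \approx 21.237$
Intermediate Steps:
$\sqrt{591 + 35 \left(-4\right)} = \sqrt{591 - 140} = \sqrt{451}$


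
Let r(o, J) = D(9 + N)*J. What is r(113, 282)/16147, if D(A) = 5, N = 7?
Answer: 1410/16147 ≈ 0.087323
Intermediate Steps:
r(o, J) = 5*J
r(113, 282)/16147 = (5*282)/16147 = 1410*(1/16147) = 1410/16147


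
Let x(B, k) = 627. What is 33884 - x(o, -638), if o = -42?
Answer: 33257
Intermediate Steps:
33884 - x(o, -638) = 33884 - 1*627 = 33884 - 627 = 33257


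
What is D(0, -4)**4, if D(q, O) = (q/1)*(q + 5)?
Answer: 0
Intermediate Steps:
D(q, O) = q*(5 + q) (D(q, O) = (q*1)*(5 + q) = q*(5 + q))
D(0, -4)**4 = (0*(5 + 0))**4 = (0*5)**4 = 0**4 = 0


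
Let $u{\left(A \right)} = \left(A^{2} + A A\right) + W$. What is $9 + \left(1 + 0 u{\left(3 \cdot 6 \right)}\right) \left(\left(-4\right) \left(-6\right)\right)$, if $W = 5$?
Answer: $33$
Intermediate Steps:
$u{\left(A \right)} = 5 + 2 A^{2}$ ($u{\left(A \right)} = \left(A^{2} + A A\right) + 5 = \left(A^{2} + A^{2}\right) + 5 = 2 A^{2} + 5 = 5 + 2 A^{2}$)
$9 + \left(1 + 0 u{\left(3 \cdot 6 \right)}\right) \left(\left(-4\right) \left(-6\right)\right) = 9 + \left(1 + 0 \left(5 + 2 \left(3 \cdot 6\right)^{2}\right)\right) \left(\left(-4\right) \left(-6\right)\right) = 9 + \left(1 + 0 \left(5 + 2 \cdot 18^{2}\right)\right) 24 = 9 + \left(1 + 0 \left(5 + 2 \cdot 324\right)\right) 24 = 9 + \left(1 + 0 \left(5 + 648\right)\right) 24 = 9 + \left(1 + 0 \cdot 653\right) 24 = 9 + \left(1 + 0\right) 24 = 9 + 1 \cdot 24 = 9 + 24 = 33$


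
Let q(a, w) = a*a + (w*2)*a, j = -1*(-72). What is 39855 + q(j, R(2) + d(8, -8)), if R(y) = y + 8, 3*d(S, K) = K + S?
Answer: 46479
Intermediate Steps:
d(S, K) = K/3 + S/3 (d(S, K) = (K + S)/3 = K/3 + S/3)
R(y) = 8 + y
j = 72
q(a, w) = a² + 2*a*w (q(a, w) = a² + (2*w)*a = a² + 2*a*w)
39855 + q(j, R(2) + d(8, -8)) = 39855 + 72*(72 + 2*((8 + 2) + ((⅓)*(-8) + (⅓)*8))) = 39855 + 72*(72 + 2*(10 + (-8/3 + 8/3))) = 39855 + 72*(72 + 2*(10 + 0)) = 39855 + 72*(72 + 2*10) = 39855 + 72*(72 + 20) = 39855 + 72*92 = 39855 + 6624 = 46479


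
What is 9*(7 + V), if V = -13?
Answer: -54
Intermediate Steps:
9*(7 + V) = 9*(7 - 13) = 9*(-6) = -54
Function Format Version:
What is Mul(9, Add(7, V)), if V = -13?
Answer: -54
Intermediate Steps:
Mul(9, Add(7, V)) = Mul(9, Add(7, -13)) = Mul(9, -6) = -54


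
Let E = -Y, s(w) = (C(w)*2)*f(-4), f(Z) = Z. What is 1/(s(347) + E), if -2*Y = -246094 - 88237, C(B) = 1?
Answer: -2/334347 ≈ -5.9818e-6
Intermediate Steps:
Y = 334331/2 (Y = -(-246094 - 88237)/2 = -½*(-334331) = 334331/2 ≈ 1.6717e+5)
s(w) = -8 (s(w) = (1*2)*(-4) = 2*(-4) = -8)
E = -334331/2 (E = -1*334331/2 = -334331/2 ≈ -1.6717e+5)
1/(s(347) + E) = 1/(-8 - 334331/2) = 1/(-334347/2) = -2/334347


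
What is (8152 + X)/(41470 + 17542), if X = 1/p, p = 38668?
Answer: 315221537/2281876016 ≈ 0.13814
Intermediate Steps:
X = 1/38668 ≈ 2.5861e-5
(8152 + X)/(41470 + 17542) = (8152 + 1/38668)/(41470 + 17542) = (315221537/38668)/59012 = (315221537/38668)*(1/59012) = 315221537/2281876016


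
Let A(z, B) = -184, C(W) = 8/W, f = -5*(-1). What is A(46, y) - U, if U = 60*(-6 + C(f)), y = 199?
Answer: 80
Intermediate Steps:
f = 5
U = -264 (U = 60*(-6 + 8/5) = 60*(-22/5) = -264)
A(46, y) - U = -184 - 1*(-264) = -184 + 264 = 80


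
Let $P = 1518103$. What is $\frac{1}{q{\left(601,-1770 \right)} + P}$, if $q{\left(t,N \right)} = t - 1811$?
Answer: $\frac{1}{1516893} \approx 6.5924 \cdot 10^{-7}$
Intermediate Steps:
$q{\left(t,N \right)} = -1811 + t$
$\frac{1}{q{\left(601,-1770 \right)} + P} = \frac{1}{\left(-1811 + 601\right) + 1518103} = \frac{1}{-1210 + 1518103} = \frac{1}{1516893}$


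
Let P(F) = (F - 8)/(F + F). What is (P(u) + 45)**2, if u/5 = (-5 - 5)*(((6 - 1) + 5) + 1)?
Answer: 626450841/302500 ≈ 2070.9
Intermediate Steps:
u = -550 (u = 5*((-5 - 5)*(((6 - 1) + 5) + 1)) = 5*(-10*((5 + 5) + 1)) = 5*(-10*(10 + 1)) = 5*(-10*11) = 5*(-110) = -550)
P(F) = (-8 + F)/(2*F) (P(F) = (-8 + F)/((2*F)) = (-8 + F)*(1/(2*F)) = (-8 + F)/(2*F))
(P(u) + 45)**2 = ((1/2)*(-8 - 550)/(-550) + 45)**2 = ((1/2)*(-1/550)*(-558) + 45)**2 = (279/550 + 45)**2 = (25029/550)**2 = 626450841/302500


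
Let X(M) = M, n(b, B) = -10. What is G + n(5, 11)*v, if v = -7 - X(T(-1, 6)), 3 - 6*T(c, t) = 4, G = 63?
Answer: 394/3 ≈ 131.33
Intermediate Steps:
T(c, t) = -1/6 (T(c, t) = 1/2 - 1/6*4 = 1/2 - 2/3 = -1/6)
v = -41/6 (v = -7 - 1*(-1/6) = -7 + 1/6 = -41/6 ≈ -6.8333)
G + n(5, 11)*v = 63 - 10*(-41/6) = 63 + 205/3 = 394/3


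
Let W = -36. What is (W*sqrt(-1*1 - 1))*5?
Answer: -180*I*sqrt(2) ≈ -254.56*I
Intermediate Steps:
(W*sqrt(-1*1 - 1))*5 = -36*sqrt(-1*1 - 1)*5 = -36*sqrt(-1 - 1)*5 = -36*I*sqrt(2)*5 = -180*I*sqrt(2)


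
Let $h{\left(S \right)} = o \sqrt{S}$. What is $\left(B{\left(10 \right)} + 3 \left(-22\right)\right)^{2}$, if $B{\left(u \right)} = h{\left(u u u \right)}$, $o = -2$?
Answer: $8356 + 2640 \sqrt{10} \approx 16704.0$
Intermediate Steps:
$h{\left(S \right)} = - 2 \sqrt{S}$
$B{\left(u \right)} = - 2 \sqrt{u^{3}}$ ($B{\left(u \right)} = - 2 \sqrt{u u u} = - 2 \sqrt{u^{2} u} = - 2 \sqrt{u^{3}}$)
$\left(B{\left(10 \right)} + 3 \left(-22\right)\right)^{2} = \left(- 2 \sqrt{10^{3}} + 3 \left(-22\right)\right)^{2} = \left(- 2 \sqrt{1000} - 66\right)^{2} = \left(- 2 \cdot 10 \sqrt{10} - 66\right)^{2} = \left(- 20 \sqrt{10} - 66\right)^{2} = \left(-66 - 20 \sqrt{10}\right)^{2}$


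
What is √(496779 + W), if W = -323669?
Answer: √173110 ≈ 416.06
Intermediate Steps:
√(496779 + W) = √(496779 - 323669) = √173110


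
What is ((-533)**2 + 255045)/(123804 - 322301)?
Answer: -539134/198497 ≈ -2.7161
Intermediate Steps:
((-533)**2 + 255045)/(123804 - 322301) = (284089 + 255045)/(-198497) = 539134*(-1/198497) = -539134/198497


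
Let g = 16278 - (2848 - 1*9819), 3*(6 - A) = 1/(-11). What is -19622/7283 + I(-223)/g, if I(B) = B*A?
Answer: -15377529665/5587641411 ≈ -2.7521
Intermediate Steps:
A = 199/33 (A = 6 - 1/3/(-11) = 6 - 1/3*(-1/11) = 6 + 1/33 = 199/33 ≈ 6.0303)
g = 23249 (g = 16278 - (2848 - 9819) = 16278 - 1*(-6971) = 16278 + 6971 = 23249)
I(B) = 199*B/33 (I(B) = B*(199/33) = 199*B/33)
-19622/7283 + I(-223)/g = -19622/7283 + ((199/33)*(-223))/23249 = -19622*1/7283 - 44377/33*1/23249 = -19622/7283 - 44377/767217 = -15377529665/5587641411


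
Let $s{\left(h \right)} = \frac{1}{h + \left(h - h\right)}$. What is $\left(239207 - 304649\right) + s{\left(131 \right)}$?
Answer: $- \frac{8572901}{131} \approx -65442.0$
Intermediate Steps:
$s{\left(h \right)} = \frac{1}{h}$ ($s{\left(h \right)} = \frac{1}{h + 0} = \frac{1}{h}$)
$\left(239207 - 304649\right) + s{\left(131 \right)} = \left(239207 - 304649\right) + \frac{1}{131} = -65442 + \frac{1}{131} = - \frac{8572901}{131}$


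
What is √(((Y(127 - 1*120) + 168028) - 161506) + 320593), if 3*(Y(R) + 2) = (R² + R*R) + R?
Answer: 34*√283 ≈ 571.97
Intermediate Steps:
Y(R) = -2 + R/3 + 2*R²/3 (Y(R) = -2 + ((R² + R*R) + R)/3 = -2 + ((R² + R²) + R)/3 = -2 + (2*R² + R)/3 = -2 + (R + 2*R²)/3 = -2 + (R/3 + 2*R²/3) = -2 + R/3 + 2*R²/3)
√(((Y(127 - 1*120) + 168028) - 161506) + 320593) = √((((-2 + (127 - 1*120)/3 + 2*(127 - 1*120)²/3) + 168028) - 161506) + 320593) = √((((-2 + (127 - 120)/3 + 2*(127 - 120)²/3) + 168028) - 161506) + 320593) = √((((-2 + (⅓)*7 + (⅔)*7²) + 168028) - 161506) + 320593) = √((((-2 + 7/3 + (⅔)*49) + 168028) - 161506) + 320593) = √((((-2 + 7/3 + 98/3) + 168028) - 161506) + 320593) = √(((33 + 168028) - 161506) + 320593) = √((168061 - 161506) + 320593) = √(6555 + 320593) = √327148 = 34*√283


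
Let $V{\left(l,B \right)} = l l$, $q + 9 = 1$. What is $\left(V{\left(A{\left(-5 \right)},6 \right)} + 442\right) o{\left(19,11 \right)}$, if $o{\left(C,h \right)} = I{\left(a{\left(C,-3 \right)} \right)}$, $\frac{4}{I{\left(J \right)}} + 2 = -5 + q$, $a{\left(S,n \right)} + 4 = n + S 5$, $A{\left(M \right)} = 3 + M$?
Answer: $- \frac{1784}{15} \approx -118.93$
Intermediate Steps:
$q = -8$ ($q = -9 + 1 = -8$)
$a{\left(S,n \right)} = -4 + n + 5 S$ ($a{\left(S,n \right)} = -4 + \left(n + S 5\right) = -4 + \left(n + 5 S\right) = -4 + n + 5 S$)
$I{\left(J \right)} = - \frac{4}{15}$ ($I{\left(J \right)} = \frac{4}{-2 - 13} = \frac{4}{-15} = 4 \left(- \frac{1}{15}\right) = - \frac{4}{15}$)
$o{\left(C,h \right)} = - \frac{4}{15}$
$V{\left(l,B \right)} = l^{2}$
$\left(V{\left(A{\left(-5 \right)},6 \right)} + 442\right) o{\left(19,11 \right)} = \left(\left(3 - 5\right)^{2} + 442\right) \left(- \frac{4}{15}\right) = \left(\left(-2\right)^{2} + 442\right) \left(- \frac{4}{15}\right) = \left(4 + 442\right) \left(- \frac{4}{15}\right) = 446 \left(- \frac{4}{15}\right) = - \frac{1784}{15}$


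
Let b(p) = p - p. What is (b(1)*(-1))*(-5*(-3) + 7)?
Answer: 0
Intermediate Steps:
b(p) = 0
(b(1)*(-1))*(-5*(-3) + 7) = (0*(-1))*(-5*(-3) + 7) = 0*(15 + 7) = 0*22 = 0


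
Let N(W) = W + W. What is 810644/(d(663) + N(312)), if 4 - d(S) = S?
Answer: -810644/35 ≈ -23161.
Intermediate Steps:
d(S) = 4 - S
N(W) = 2*W
810644/(d(663) + N(312)) = 810644/((4 - 1*663) + 2*312) = 810644/((4 - 663) + 624) = 810644/(-659 + 624) = 810644/(-35) = 810644*(-1/35) = -810644/35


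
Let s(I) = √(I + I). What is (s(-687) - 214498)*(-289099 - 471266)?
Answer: 163096771770 - 760365*I*√1374 ≈ 1.631e+11 - 2.8185e+7*I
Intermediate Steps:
s(I) = √2*√I (s(I) = √(2*I) = √2*√I)
(s(-687) - 214498)*(-289099 - 471266) = (√2*√(-687) - 214498)*(-289099 - 471266) = (√2*(I*√687) - 214498)*(-760365) = (I*√1374 - 214498)*(-760365) = (-214498 + I*√1374)*(-760365) = 163096771770 - 760365*I*√1374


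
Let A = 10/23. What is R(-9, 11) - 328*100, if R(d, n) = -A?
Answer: -754410/23 ≈ -32800.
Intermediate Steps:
A = 10/23 (A = 10*(1/23) = 10/23 ≈ 0.43478)
R(d, n) = -10/23 (R(d, n) = -1*10/23 = -10/23)
R(-9, 11) - 328*100 = -10/23 - 328*100 = -10/23 - 32800 = -754410/23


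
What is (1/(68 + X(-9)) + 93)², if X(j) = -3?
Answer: 36554116/4225 ≈ 8651.9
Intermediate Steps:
(1/(68 + X(-9)) + 93)² = (1/(68 - 3) + 93)² = (1/65 + 93)² = (6046/65)² = 36554116/4225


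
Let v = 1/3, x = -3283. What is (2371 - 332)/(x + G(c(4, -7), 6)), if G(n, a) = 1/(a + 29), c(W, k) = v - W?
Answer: -71365/114904 ≈ -0.62108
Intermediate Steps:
v = ⅓ ≈ 0.33333
c(W, k) = ⅓ - W
G(n, a) = 1/(29 + a)
(2371 - 332)/(x + G(c(4, -7), 6)) = (2371 - 332)/(-3283 + 1/(29 + 6)) = 2039/(-3283 + 1/35) = 2039/(-114904/35) = 2039*(-35/114904) = -71365/114904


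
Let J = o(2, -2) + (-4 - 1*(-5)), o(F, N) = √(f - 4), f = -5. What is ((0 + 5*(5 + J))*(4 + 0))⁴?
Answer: -90720000 + 311040000*I ≈ -9.072e+7 + 3.1104e+8*I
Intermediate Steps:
o(F, N) = 3*I (o(F, N) = √(-5 - 4) = √(-9) = 3*I)
J = 1 + 3*I (J = 3*I + (-4 - 1*(-5)) = 3*I + (-4 + 5) = 3*I + 1 = 1 + 3*I ≈ 1.0 + 3.0*I)
((0 + 5*(5 + J))*(4 + 0))⁴ = ((0 + 5*(5 + (1 + 3*I)))*(4 + 0))⁴ = ((0 + 5*(6 + 3*I))*4)⁴ = ((0 + (30 + 15*I))*4)⁴ = ((30 + 15*I)*4)⁴ = (120 + 60*I)⁴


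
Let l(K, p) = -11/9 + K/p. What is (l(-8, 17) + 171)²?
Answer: 671017216/23409 ≈ 28665.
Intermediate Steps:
l(K, p) = -11/9 + K/p (l(K, p) = -11*⅑ + K/p = -11/9 + K/p)
(l(-8, 17) + 171)² = ((-11/9 - 8/17) + 171)² = (-259/153 + 171)² = (25904/153)² = 671017216/23409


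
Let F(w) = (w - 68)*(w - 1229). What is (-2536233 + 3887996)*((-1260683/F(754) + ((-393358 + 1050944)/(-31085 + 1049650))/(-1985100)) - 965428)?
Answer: -12533819978227329444509588/9604278562125 ≈ -1.3050e+12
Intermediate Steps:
F(w) = (-1229 + w)*(-68 + w) (F(w) = (-68 + w)*(-1229 + w) = (-1229 + w)*(-68 + w))
(-2536233 + 3887996)*((-1260683/F(754) + ((-393358 + 1050944)/(-31085 + 1049650))/(-1985100)) - 965428) = (-2536233 + 3887996)*((-1260683/(83572 + 754² - 1297*754) + ((-393358 + 1050944)/(-31085 + 1049650))/(-1985100)) - 965428) = 1351763*((-1260683/(83572 + 568516 - 977938) + (657586/1018565)*(-1/1985100)) - 965428) = 1351763*((-1260683/(-325850) + (657586*(1/1018565))*(-1/1985100)) - 965428) = 1351763*((-1260683*(-1/325850) + (657586/1018565)*(-1/1985100)) - 965428) = 1351763*((1260683/325850 - 328793/1010976690750) - 965428) = 1351763*(12745210202875832/3294267546808875 - 965428) = 1351763*(-3180365383970395697668/3294267546808875) = -12533819978227329444509588/9604278562125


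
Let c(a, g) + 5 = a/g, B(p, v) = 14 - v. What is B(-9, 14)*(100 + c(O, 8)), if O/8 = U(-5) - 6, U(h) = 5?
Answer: 0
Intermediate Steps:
O = -8 (O = 8*(5 - 6) = 8*(-1) = -8)
c(a, g) = -5 + a/g
B(-9, 14)*(100 + c(O, 8)) = (14 - 1*14)*(100 + (-5 - 8/8)) = (14 - 14)*(100 + (-5 - 8*1/8)) = 0*(100 + (-5 - 1)) = 0*(100 - 6) = 0*94 = 0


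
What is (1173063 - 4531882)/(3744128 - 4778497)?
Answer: 3358819/1034369 ≈ 3.2472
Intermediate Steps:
(1173063 - 4531882)/(3744128 - 4778497) = -3358819/(-1034369) = -3358819*(-1/1034369) = 3358819/1034369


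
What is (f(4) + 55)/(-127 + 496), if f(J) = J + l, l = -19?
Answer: 40/369 ≈ 0.10840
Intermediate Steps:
f(J) = -19 + J (f(J) = J - 19 = -19 + J)
(f(4) + 55)/(-127 + 496) = ((-19 + 4) + 55)/(-127 + 496) = (-15 + 55)/369 = 40*(1/369) = 40/369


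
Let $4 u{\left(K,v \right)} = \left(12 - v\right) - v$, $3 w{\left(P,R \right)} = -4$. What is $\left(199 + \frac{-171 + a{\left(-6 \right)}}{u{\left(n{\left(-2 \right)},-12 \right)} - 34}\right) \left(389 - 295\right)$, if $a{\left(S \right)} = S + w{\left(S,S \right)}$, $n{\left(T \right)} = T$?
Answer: $\frac{290648}{15} \approx 19377.0$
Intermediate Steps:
$w{\left(P,R \right)} = - \frac{4}{3}$ ($w{\left(P,R \right)} = \frac{1}{3} \left(-4\right) = - \frac{4}{3}$)
$a{\left(S \right)} = - \frac{4}{3} + S$ ($a{\left(S \right)} = S - \frac{4}{3} = - \frac{4}{3} + S$)
$u{\left(K,v \right)} = 3 - \frac{v}{2}$ ($u{\left(K,v \right)} = \frac{\left(12 - v\right) - v}{4} = \frac{12 - 2 v}{4} = 3 - \frac{v}{2}$)
$\left(199 + \frac{-171 + a{\left(-6 \right)}}{u{\left(n{\left(-2 \right)},-12 \right)} - 34}\right) \left(389 - 295\right) = \left(199 + \frac{-171 - \frac{22}{3}}{\left(3 - -6\right) - 34}\right) \left(389 - 295\right) = \left(199 + \frac{-171 - \frac{22}{3}}{\left(3 + 6\right) - 34}\right) 94 = \left(199 - \frac{535}{3 \left(9 - 34\right)}\right) 94 = \left(199 - \frac{535}{3 \left(-25\right)}\right) 94 = \left(199 - - \frac{107}{15}\right) 94 = \left(199 + \frac{107}{15}\right) 94 = \frac{3092}{15} \cdot 94 = \frac{290648}{15}$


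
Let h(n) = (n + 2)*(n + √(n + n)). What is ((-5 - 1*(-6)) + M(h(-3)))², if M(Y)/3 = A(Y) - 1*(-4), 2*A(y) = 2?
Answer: 256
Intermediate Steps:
A(y) = 1 (A(y) = (½)*2 = 1)
h(n) = (2 + n)*(n + √2*√n) (h(n) = (2 + n)*(n + √(2*n)) = (2 + n)*(n + √2*√n))
M(Y) = 15 (M(Y) = 3*(1 - 1*(-4)) = 3*(1 + 4) = 3*5 = 15)
((-5 - 1*(-6)) + M(h(-3)))² = ((-5 - 1*(-6)) + 15)² = ((-5 + 6) + 15)² = (1 + 15)² = 16² = 256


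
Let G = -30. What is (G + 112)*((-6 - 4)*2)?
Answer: -1640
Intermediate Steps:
(G + 112)*((-6 - 4)*2) = (-30 + 112)*((-6 - 4)*2) = 82*(-10*2) = 82*(-20) = -1640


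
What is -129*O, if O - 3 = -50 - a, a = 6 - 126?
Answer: -9417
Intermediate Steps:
a = -120
O = 73 (O = 3 + (-50 - 1*(-120)) = 3 + (-50 + 120) = 3 + 70 = 73)
-129*O = -129*73 = -9417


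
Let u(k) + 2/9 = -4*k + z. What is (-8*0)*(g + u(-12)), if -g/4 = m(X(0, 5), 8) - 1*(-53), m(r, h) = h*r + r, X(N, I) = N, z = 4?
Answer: 0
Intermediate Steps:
m(r, h) = r + h*r
u(k) = 34/9 - 4*k (u(k) = -2/9 + (-4*k + 4) = -2/9 + (4 - 4*k) = 34/9 - 4*k)
g = -212 (g = -4*(0*(1 + 8) - 1*(-53)) = -4*(0*9 + 53) = -4*(0 + 53) = -4*53 = -212)
(-8*0)*(g + u(-12)) = (-8*0)*(-212 + (34/9 - 4*(-12))) = 0*(-212 + (34/9 + 48)) = 0*(-212 + 466/9) = 0*(-1442/9) = 0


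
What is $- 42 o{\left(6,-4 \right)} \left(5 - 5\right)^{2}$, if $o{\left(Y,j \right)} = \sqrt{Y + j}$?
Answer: $0$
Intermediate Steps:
$- 42 o{\left(6,-4 \right)} \left(5 - 5\right)^{2} = - 42 \sqrt{6 - 4} \left(5 - 5\right)^{2} = - 42 \sqrt{2} \cdot 0^{2} = - 42 \sqrt{2} \cdot 0 = 0$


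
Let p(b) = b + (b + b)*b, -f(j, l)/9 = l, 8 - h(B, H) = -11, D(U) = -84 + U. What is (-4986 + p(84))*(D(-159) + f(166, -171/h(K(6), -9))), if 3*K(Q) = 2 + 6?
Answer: -1492020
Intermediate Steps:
K(Q) = 8/3 (K(Q) = (2 + 6)/3 = (⅓)*8 = 8/3)
h(B, H) = 19 (h(B, H) = 8 - 1*(-11) = 8 + 11 = 19)
f(j, l) = -9*l
p(b) = b + 2*b² (p(b) = b + (2*b)*b = b + 2*b²)
(-4986 + p(84))*(D(-159) + f(166, -171/h(K(6), -9))) = (-4986 + 84*(1 + 2*84))*((-84 - 159) - (-1539)/19) = (-4986 + 84*(1 + 168))*(-243 - (-1539)/19) = (-4986 + 84*169)*(-243 - 9*(-9)) = (-4986 + 14196)*(-243 + 81) = 9210*(-162) = -1492020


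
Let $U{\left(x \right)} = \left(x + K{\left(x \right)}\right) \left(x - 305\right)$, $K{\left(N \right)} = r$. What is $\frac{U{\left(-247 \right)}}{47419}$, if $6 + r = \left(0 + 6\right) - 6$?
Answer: $\frac{139656}{47419} \approx 2.9451$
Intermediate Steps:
$r = -6$ ($r = -6 + \left(\left(0 + 6\right) - 6\right) = -6 + \left(6 - 6\right) = -6 + 0 = -6$)
$K{\left(N \right)} = -6$
$U{\left(x \right)} = \left(-305 + x\right) \left(-6 + x\right)$ ($U{\left(x \right)} = \left(x - 6\right) \left(x - 305\right) = \left(-6 + x\right) \left(-305 + x\right) = \left(-305 + x\right) \left(-6 + x\right)$)
$\frac{U{\left(-247 \right)}}{47419} = \frac{1830 + \left(-247\right)^{2} - -76817}{47419} = \left(1830 + 61009 + 76817\right) \frac{1}{47419} = 139656 \cdot \frac{1}{47419} = \frac{139656}{47419}$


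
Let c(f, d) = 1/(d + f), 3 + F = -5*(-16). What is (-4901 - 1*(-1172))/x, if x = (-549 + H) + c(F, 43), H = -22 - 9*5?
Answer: 447480/73919 ≈ 6.0536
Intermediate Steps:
F = 77 (F = -3 - 5*(-16) = -3 + 80 = 77)
H = -67 (H = -22 - 45 = -67)
x = -73919/120 (x = (-549 - 67) + 1/(43 + 77) = -616 + 1/120 = -73919/120 ≈ -615.99)
(-4901 - 1*(-1172))/x = (-4901 - 1*(-1172))/(-73919/120) = (-4901 + 1172)*(-120/73919) = -3729*(-120/73919) = 447480/73919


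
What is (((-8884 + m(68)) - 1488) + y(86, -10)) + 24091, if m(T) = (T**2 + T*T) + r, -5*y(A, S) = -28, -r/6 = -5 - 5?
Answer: 115163/5 ≈ 23033.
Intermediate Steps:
r = 60 (r = -6*(-5 - 5) = -6*(-10) = 60)
y(A, S) = 28/5 (y(A, S) = -1/5*(-28) = 28/5)
m(T) = 60 + 2*T**2 (m(T) = (T**2 + T*T) + 60 = (T**2 + T**2) + 60 = 2*T**2 + 60 = 60 + 2*T**2)
(((-8884 + m(68)) - 1488) + y(86, -10)) + 24091 = (((-8884 + (60 + 2*68**2)) - 1488) + 28/5) + 24091 = (((-8884 + (60 + 2*4624)) - 1488) + 28/5) + 24091 = (((-8884 + (60 + 9248)) - 1488) + 28/5) + 24091 = (((-8884 + 9308) - 1488) + 28/5) + 24091 = ((424 - 1488) + 28/5) + 24091 = (-1064 + 28/5) + 24091 = -5292/5 + 24091 = 115163/5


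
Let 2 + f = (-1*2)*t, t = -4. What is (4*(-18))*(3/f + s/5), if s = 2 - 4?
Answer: -36/5 ≈ -7.2000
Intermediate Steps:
f = 6 (f = -2 - 1*2*(-4) = -2 - 2*(-4) = -2 + 8 = 6)
s = -2
(4*(-18))*(3/f + s/5) = (4*(-18))*(3/6 - 2/5) = -72*(3*(⅙) - 2*⅕) = -72*(½ - ⅖) = -72*⅒ = -36/5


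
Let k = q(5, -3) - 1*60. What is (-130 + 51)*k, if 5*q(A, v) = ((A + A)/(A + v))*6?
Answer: 4266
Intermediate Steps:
q(A, v) = 12*A/(5*(A + v)) (q(A, v) = (((A + A)/(A + v))*6)/5 = (((2*A)/(A + v))*6)/5 = ((2*A/(A + v))*6)/5 = (12*A/(A + v))/5 = 12*A/(5*(A + v)))
k = -54 (k = (12/5)*5/(5 - 3) - 1*60 = (12/5)*5/2 - 60 = (12/5)*5*(½) - 60 = 6 - 60 = -54)
(-130 + 51)*k = (-130 + 51)*(-54) = -79*(-54) = 4266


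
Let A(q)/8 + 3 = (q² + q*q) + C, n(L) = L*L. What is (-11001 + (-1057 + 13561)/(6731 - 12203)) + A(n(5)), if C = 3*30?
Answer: -70061/228 ≈ -307.29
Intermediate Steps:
C = 90
n(L) = L²
A(q) = 696 + 16*q² (A(q) = -24 + 8*((q² + q*q) + 90) = -24 + 8*((q² + q²) + 90) = -24 + 8*(2*q² + 90) = -24 + 8*(90 + 2*q²) = -24 + (720 + 16*q²) = 696 + 16*q²)
(-11001 + (-1057 + 13561)/(6731 - 12203)) + A(n(5)) = (-11001 + (-1057 + 13561)/(6731 - 12203)) + (696 + 16*(5²)²) = (-11001 + 12504/(-5472)) + (696 + 16*25²) = (-11001 + 12504*(-1/5472)) + (696 + 16*625) = (-11001 - 521/228) + (696 + 10000) = -2508749/228 + 10696 = -70061/228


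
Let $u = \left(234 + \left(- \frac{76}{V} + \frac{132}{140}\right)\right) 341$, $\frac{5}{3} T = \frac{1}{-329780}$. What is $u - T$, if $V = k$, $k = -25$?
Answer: $\frac{936682510433}{11542300} \approx 81152.0$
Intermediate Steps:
$T = - \frac{3}{1648900}$ ($T = \frac{3}{5 \left(-329780\right)} = \frac{3}{5} \left(- \frac{1}{329780}\right) = - \frac{3}{1648900} \approx -1.8194 \cdot 10^{-6}$)
$V = -25$
$u = \frac{14201627}{175}$ ($u = \left(234 + \left(- \frac{76}{-25} + \frac{132}{140}\right)\right) 341 = \left(234 + \left(\left(-76\right) \left(- \frac{1}{25}\right) + 132 \cdot \frac{1}{140}\right)\right) 341 = \left(234 + \left(\frac{76}{25} + \frac{33}{35}\right)\right) 341 = \left(234 + \frac{697}{175}\right) 341 = \frac{41647}{175} \cdot 341 = \frac{14201627}{175} \approx 81152.0$)
$u - T = \frac{14201627}{175} - - \frac{3}{1648900} = \frac{14201627}{175} + \frac{3}{1648900} = \frac{936682510433}{11542300}$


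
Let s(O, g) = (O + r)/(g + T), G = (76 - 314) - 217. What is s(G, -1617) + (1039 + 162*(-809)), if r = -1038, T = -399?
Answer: -262116811/2016 ≈ -1.3002e+5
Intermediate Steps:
G = -455 (G = -238 - 217 = -455)
s(O, g) = (-1038 + O)/(-399 + g) (s(O, g) = (O - 1038)/(g - 399) = (-1038 + O)/(-399 + g))
s(G, -1617) + (1039 + 162*(-809)) = (-1038 - 455)/(-399 - 1617) + (1039 + 162*(-809)) = -1493/(-2016) + (1039 - 131058) = -1/2016*(-1493) - 130019 = 1493/2016 - 130019 = -262116811/2016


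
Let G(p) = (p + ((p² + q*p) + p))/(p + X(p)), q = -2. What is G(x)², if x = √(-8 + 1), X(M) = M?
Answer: -7/4 ≈ -1.7500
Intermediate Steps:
x = I*√7 (x = √(-7) = I*√7 ≈ 2.6458*I)
G(p) = p/2 (G(p) = (p + ((p² - 2*p) + p))/(p + p) = (p + (p² - p))/((2*p)) = p²*(1/(2*p)) = p/2)
G(x)² = ((I*√7)/2)² = (I*√7/2)² = -7/4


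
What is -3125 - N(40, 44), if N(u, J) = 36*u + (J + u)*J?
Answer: -8261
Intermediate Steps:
N(u, J) = 36*u + J*(J + u)
-3125 - N(40, 44) = -3125 - (44² + 36*40 + 44*40) = -3125 - (1936 + 1440 + 1760) = -3125 - 1*5136 = -3125 - 5136 = -8261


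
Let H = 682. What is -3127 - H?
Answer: -3809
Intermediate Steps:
-3127 - H = -3127 - 1*682 = -3127 - 682 = -3809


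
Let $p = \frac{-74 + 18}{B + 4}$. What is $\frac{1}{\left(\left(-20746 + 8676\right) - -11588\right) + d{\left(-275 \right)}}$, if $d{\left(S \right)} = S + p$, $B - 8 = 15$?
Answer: $- \frac{27}{20495} \approx -0.0013174$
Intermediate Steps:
$B = 23$ ($B = 8 + 15 = 23$)
$p = - \frac{56}{27}$ ($p = \frac{-74 + 18}{23 + 4} = - \frac{56}{27} \approx -2.0741$)
$d{\left(S \right)} = - \frac{56}{27} + S$ ($d{\left(S \right)} = S - \frac{56}{27} = - \frac{56}{27} + S$)
$\frac{1}{\left(\left(-20746 + 8676\right) - -11588\right) + d{\left(-275 \right)}} = \frac{1}{\left(\left(-20746 + 8676\right) - -11588\right) - \frac{7481}{27}} = \frac{1}{\left(-12070 + 11588\right) - \frac{7481}{27}} = \frac{1}{-482 - \frac{7481}{27}} = \frac{1}{- \frac{20495}{27}} = - \frac{27}{20495}$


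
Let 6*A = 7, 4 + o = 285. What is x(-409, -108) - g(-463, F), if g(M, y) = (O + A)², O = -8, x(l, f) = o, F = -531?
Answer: 8435/36 ≈ 234.31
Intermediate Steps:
o = 281 (o = -4 + 285 = 281)
x(l, f) = 281
A = 7/6 (A = (⅙)*7 = 7/6 ≈ 1.1667)
g(M, y) = 1681/36 (g(M, y) = (-8 + 7/6)² = (-41/6)² = 1681/36)
x(-409, -108) - g(-463, F) = 281 - 1*1681/36 = 281 - 1681/36 = 8435/36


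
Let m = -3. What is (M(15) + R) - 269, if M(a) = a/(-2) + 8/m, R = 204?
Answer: -451/6 ≈ -75.167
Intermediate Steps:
M(a) = -8/3 - a/2 (M(a) = a/(-2) + 8/(-3) = a*(-1/2) + 8*(-1/3) = -a/2 - 8/3 = -8/3 - a/2)
(M(15) + R) - 269 = ((-8/3 - 1/2*15) + 204) - 269 = ((-8/3 - 15/2) + 204) - 269 = (-61/6 + 204) - 269 = 1163/6 - 269 = -451/6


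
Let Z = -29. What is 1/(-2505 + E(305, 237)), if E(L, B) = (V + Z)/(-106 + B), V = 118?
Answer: -131/328066 ≈ -0.00039931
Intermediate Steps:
E(L, B) = 89/(-106 + B) (E(L, B) = (118 - 29)/(-106 + B) = 89/(-106 + B))
1/(-2505 + E(305, 237)) = 1/(-2505 + 89/(-106 + 237)) = 1/(-2505 + 89/131) = 1/(-328066/131) = -131/328066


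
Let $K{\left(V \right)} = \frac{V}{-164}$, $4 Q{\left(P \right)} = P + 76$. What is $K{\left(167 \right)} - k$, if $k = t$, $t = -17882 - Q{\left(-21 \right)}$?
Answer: $\frac{733684}{41} \approx 17895.0$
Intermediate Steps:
$Q{\left(P \right)} = 19 + \frac{P}{4}$ ($Q{\left(P \right)} = \frac{P + 76}{4} = \frac{76 + P}{4} = 19 + \frac{P}{4}$)
$t = - \frac{71583}{4}$ ($t = -17882 - \left(19 + \frac{1}{4} \left(-21\right)\right) = -17882 - \left(19 - \frac{21}{4}\right) = -17882 - \frac{55}{4} = - \frac{71583}{4} \approx -17896.0$)
$k = - \frac{71583}{4} \approx -17896.0$
$K{\left(V \right)} = - \frac{V}{164}$ ($K{\left(V \right)} = V \left(- \frac{1}{164}\right) = - \frac{V}{164}$)
$K{\left(167 \right)} - k = \left(- \frac{1}{164}\right) 167 - - \frac{71583}{4} = - \frac{167}{164} + \frac{71583}{4} = \frac{733684}{41}$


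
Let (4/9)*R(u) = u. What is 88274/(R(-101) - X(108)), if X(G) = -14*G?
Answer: 353096/5139 ≈ 68.709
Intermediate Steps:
R(u) = 9*u/4
88274/(R(-101) - X(108)) = 88274/((9/4)*(-101) - (-14)*108) = 88274/(-909/4 - 1*(-1512)) = 88274/(-909/4 + 1512) = 88274/(5139/4) = 88274*(4/5139) = 353096/5139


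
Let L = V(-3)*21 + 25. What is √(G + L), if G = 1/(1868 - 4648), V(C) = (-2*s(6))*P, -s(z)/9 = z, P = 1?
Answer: √4430304605/1390 ≈ 47.885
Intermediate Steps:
s(z) = -9*z
V(C) = 108 (V(C) = -(-18)*6*1 = -2*(-54)*1 = 108*1 = 108)
L = 2293 (L = 108*21 + 25 = 2268 + 25 = 2293)
G = -1/2780 (G = 1/(-2780) = -1/2780 ≈ -0.00035971)
√(G + L) = √(-1/2780 + 2293) = √(6374539/2780) = √4430304605/1390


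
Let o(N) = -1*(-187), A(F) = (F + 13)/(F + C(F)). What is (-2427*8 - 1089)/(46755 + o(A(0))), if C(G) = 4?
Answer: -20505/46942 ≈ -0.43682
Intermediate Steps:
A(F) = (13 + F)/(4 + F) (A(F) = (F + 13)/(F + 4) = (13 + F)/(4 + F))
o(N) = 187
(-2427*8 - 1089)/(46755 + o(A(0))) = (-2427*8 - 1089)/(46755 + 187) = (-19416 - 1089)/46942 = -20505*1/46942 = -20505/46942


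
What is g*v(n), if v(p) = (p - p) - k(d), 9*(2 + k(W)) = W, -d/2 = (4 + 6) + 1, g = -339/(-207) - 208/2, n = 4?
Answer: -282520/621 ≈ -454.94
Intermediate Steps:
g = -7063/69 (g = -339*(-1/207) - 208*½ = 113/69 - 104 = -7063/69 ≈ -102.36)
d = -22 (d = -2*((4 + 6) + 1) = -2*(10 + 1) = -2*11 = -22)
k(W) = -2 + W/9
v(p) = 40/9 (v(p) = (p - p) - (-2 + (⅑)*(-22)) = 0 - (-2 - 22/9) = 0 - 1*(-40/9) = 0 + 40/9 = 40/9)
g*v(n) = -7063/69*40/9 = -282520/621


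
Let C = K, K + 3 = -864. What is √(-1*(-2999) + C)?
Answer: 2*√533 ≈ 46.174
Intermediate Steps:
K = -867 (K = -3 - 864 = -867)
C = -867
√(-1*(-2999) + C) = √(-1*(-2999) - 867) = √(2999 - 867) = √2132 = 2*√533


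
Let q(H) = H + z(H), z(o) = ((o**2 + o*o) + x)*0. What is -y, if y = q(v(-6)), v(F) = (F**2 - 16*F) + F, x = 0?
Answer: -126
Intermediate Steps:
v(F) = F**2 - 15*F
z(o) = 0 (z(o) = ((o**2 + o*o) + 0)*0 = ((o**2 + o**2) + 0)*0 = (2*o**2 + 0)*0 = (2*o**2)*0 = 0)
q(H) = H (q(H) = H + 0 = H)
y = 126 (y = -6*(-15 - 6) = -6*(-21) = 126)
-y = -1*126 = -126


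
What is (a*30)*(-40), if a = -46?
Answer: 55200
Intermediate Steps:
(a*30)*(-40) = -46*30*(-40) = -1380*(-40) = 55200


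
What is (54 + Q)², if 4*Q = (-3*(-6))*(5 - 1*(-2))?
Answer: 29241/4 ≈ 7310.3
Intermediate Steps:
Q = 63/2 (Q = ((-3*(-6))*(5 - 1*(-2)))/4 = (18*(5 + 2))/4 = (18*7)/4 = (¼)*126 = 63/2 ≈ 31.500)
(54 + Q)² = (54 + 63/2)² = (171/2)² = 29241/4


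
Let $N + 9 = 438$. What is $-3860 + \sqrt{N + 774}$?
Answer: $-3860 + \sqrt{1203} \approx -3825.3$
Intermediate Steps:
$N = 429$ ($N = -9 + 438 = 429$)
$-3860 + \sqrt{N + 774} = -3860 + \sqrt{429 + 774} = -3860 + \sqrt{1203}$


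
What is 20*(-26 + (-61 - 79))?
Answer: -3320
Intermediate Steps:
20*(-26 + (-61 - 79)) = 20*(-26 - 140) = 20*(-166) = -3320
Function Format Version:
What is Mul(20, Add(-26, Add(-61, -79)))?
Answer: -3320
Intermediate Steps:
Mul(20, Add(-26, Add(-61, -79))) = Mul(20, Add(-26, -140)) = Mul(20, -166) = -3320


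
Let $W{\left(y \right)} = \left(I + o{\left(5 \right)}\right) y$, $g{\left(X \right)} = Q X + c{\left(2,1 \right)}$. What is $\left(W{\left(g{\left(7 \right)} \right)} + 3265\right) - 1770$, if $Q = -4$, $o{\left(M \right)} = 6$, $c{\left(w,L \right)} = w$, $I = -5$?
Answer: $1469$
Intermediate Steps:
$g{\left(X \right)} = 2 - 4 X$ ($g{\left(X \right)} = - 4 X + 2 = 2 - 4 X$)
$W{\left(y \right)} = y$ ($W{\left(y \right)} = \left(-5 + 6\right) y = 1 y = y$)
$\left(W{\left(g{\left(7 \right)} \right)} + 3265\right) - 1770 = \left(\left(2 - 28\right) + 3265\right) - 1770 = \left(-26 + 3265\right) - 1770 = 3239 - 1770 = 1469$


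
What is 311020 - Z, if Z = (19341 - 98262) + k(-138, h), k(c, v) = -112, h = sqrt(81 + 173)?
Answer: 390053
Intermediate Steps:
h = sqrt(254) ≈ 15.937
Z = -79033 (Z = (19341 - 98262) - 112 = -78921 - 112 = -79033)
311020 - Z = 311020 - 1*(-79033) = 311020 + 79033 = 390053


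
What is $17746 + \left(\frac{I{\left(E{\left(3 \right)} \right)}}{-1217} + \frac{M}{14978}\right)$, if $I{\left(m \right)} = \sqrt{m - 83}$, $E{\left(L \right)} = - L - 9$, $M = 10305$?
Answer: $\frac{265809893}{14978} - \frac{i \sqrt{95}}{1217} \approx 17747.0 - 0.0080089 i$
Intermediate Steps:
$E{\left(L \right)} = -9 - L$
$I{\left(m \right)} = \sqrt{-83 + m}$
$17746 + \left(\frac{I{\left(E{\left(3 \right)} \right)}}{-1217} + \frac{M}{14978}\right) = 17746 + \left(\frac{\sqrt{-83 - 12}}{-1217} + \frac{10305}{14978}\right) = 17746 + \left(\sqrt{-83 - 12} \left(- \frac{1}{1217}\right) + 10305 \cdot \frac{1}{14978}\right) = 17746 + \left(\sqrt{-83 - 12} \left(- \frac{1}{1217}\right) + \frac{10305}{14978}\right) = 17746 + \left(\sqrt{-95} \left(- \frac{1}{1217}\right) + \frac{10305}{14978}\right) = 17746 + \left(i \sqrt{95} \left(- \frac{1}{1217}\right) + \frac{10305}{14978}\right) = 17746 + \left(- \frac{i \sqrt{95}}{1217} + \frac{10305}{14978}\right) = 17746 + \left(\frac{10305}{14978} - \frac{i \sqrt{95}}{1217}\right) = \frac{265809893}{14978} - \frac{i \sqrt{95}}{1217}$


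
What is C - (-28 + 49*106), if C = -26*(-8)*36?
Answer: 2322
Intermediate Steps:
C = 7488 (C = 208*36 = 7488)
C - (-28 + 49*106) = 7488 - (-28 + 49*106) = 7488 - (-28 + 5194) = 7488 - 1*5166 = 7488 - 5166 = 2322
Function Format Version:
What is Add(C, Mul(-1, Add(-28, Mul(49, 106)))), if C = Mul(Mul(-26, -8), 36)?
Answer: 2322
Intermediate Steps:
C = 7488 (C = Mul(208, 36) = 7488)
Add(C, Mul(-1, Add(-28, Mul(49, 106)))) = Add(7488, Mul(-1, Add(-28, Mul(49, 106)))) = Add(7488, Mul(-1, Add(-28, 5194))) = Add(7488, Mul(-1, 5166)) = Add(7488, -5166) = 2322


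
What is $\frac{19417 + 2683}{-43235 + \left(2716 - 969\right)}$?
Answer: $- \frac{5525}{10372} \approx -0.53268$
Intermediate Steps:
$\frac{19417 + 2683}{-43235 + \left(2716 - 969\right)} = \frac{22100}{-43235 + \left(2716 - 969\right)} = \frac{22100}{-43235 + 1747} = \frac{22100}{-41488} = 22100 \left(- \frac{1}{41488}\right) = - \frac{5525}{10372}$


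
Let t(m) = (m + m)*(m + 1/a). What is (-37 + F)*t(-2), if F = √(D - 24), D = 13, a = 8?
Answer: -555/2 + 15*I*√11/2 ≈ -277.5 + 24.875*I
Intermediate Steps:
t(m) = 2*m*(⅛ + m) (t(m) = (m + m)*(m + 1/8) = (2*m)*(m + ⅛) = (2*m)*(⅛ + m) = 2*m*(⅛ + m))
F = I*√11 (F = √(13 - 24) = √(-11) = I*√11 ≈ 3.3166*I)
(-37 + F)*t(-2) = (-37 + I*√11)*((¼)*(-2)*(1 + 8*(-2))) = (-37 + I*√11)*((¼)*(-2)*(1 - 16)) = (-37 + I*√11)*((¼)*(-2)*(-15)) = (-37 + I*√11)*(15/2) = -555/2 + 15*I*√11/2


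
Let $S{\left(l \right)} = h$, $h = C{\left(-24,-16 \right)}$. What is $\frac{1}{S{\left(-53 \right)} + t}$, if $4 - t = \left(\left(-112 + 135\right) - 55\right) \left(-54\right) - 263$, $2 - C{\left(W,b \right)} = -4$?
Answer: $- \frac{1}{1455} \approx -0.00068729$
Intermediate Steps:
$C{\left(W,b \right)} = 6$ ($C{\left(W,b \right)} = 2 - -4 = 2 + 4 = 6$)
$h = 6$
$S{\left(l \right)} = 6$
$t = -1461$ ($t = 4 - \left(\left(\left(-112 + 135\right) - 55\right) \left(-54\right) - 263\right) = 4 - \left(\left(23 - 55\right) \left(-54\right) - 263\right) = 4 - \left(\left(-32\right) \left(-54\right) - 263\right) = 4 - \left(1728 - 263\right) = 4 - 1465 = -1461$)
$\frac{1}{S{\left(-53 \right)} + t} = \frac{1}{6 - 1461} = \frac{1}{-1455} = - \frac{1}{1455}$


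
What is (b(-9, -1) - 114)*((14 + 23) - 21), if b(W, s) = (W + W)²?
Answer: 3360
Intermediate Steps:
b(W, s) = 4*W² (b(W, s) = (2*W)² = 4*W²)
(b(-9, -1) - 114)*((14 + 23) - 21) = (4*(-9)² - 114)*((14 + 23) - 21) = (4*81 - 114)*(37 - 21) = (324 - 114)*16 = 210*16 = 3360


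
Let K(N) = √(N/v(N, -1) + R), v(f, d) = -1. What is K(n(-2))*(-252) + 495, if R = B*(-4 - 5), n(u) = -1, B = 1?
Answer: 495 - 504*I*√2 ≈ 495.0 - 712.76*I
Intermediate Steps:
R = -9 (R = 1*(-4 - 5) = 1*(-9) = -9)
K(N) = √(-9 - N) (K(N) = √(N/(-1) - 9) = √(N*(-1) - 9) = √(-N - 9) = √(-9 - N))
K(n(-2))*(-252) + 495 = √(-9 - 1*(-1))*(-252) + 495 = √(-9 + 1)*(-252) + 495 = √(-8)*(-252) + 495 = (2*I*√2)*(-252) + 495 = -504*I*√2 + 495 = 495 - 504*I*√2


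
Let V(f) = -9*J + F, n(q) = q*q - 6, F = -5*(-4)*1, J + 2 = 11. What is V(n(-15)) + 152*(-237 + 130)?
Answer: -16325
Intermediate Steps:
J = 9 (J = -2 + 11 = 9)
F = 20 (F = 20*1 = 20)
n(q) = -6 + q² (n(q) = q² - 6 = -6 + q²)
V(f) = -61 (V(f) = -9*9 + 20 = -81 + 20 = -61)
V(n(-15)) + 152*(-237 + 130) = -61 + 152*(-237 + 130) = -61 + 152*(-107) = -61 - 16264 = -16325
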